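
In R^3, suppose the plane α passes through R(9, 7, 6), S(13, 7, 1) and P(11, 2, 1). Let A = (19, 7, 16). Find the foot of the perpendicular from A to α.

RS = (4, 0, -5), RP = (2, -5, -5); a normal to α is RS × RP = (-25, 10, -20).
Using R: α has equation -25x + 10y - 20z = -275.
Foot = A − λn with λ = (n·A − d)/|n|² = (-725 − (-275))/1125 = -2/5.
Foot = (19, 7, 16) − (-2/5)·(-25, 10, -20) = (9, 11, 8).

(9, 11, 8)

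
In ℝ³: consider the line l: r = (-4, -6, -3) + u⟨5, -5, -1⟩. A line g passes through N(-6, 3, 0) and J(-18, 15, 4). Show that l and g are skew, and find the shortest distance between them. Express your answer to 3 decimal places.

A direction vector for g is J − N = (-12, 12, 4).
Common perpendicular direction n = (5, -5, -1) × (-12, 12, 4) = (-8, -8, 0).
With w = (-6, 3, 0) − (-4, -6, -3) = (-2, 9, 3), w · n = -56.
Since n ≠ 0 the lines are not parallel, and w · n = -56 ≠ 0 so they do not intersect; hence they are skew.
Distance = |w · n| / |n| = |-56| / √128 ≈ 4.950.

4.950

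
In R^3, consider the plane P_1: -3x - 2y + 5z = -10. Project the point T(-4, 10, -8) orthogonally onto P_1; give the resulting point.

(-7, 8, -3)

Foot = T − λn with λ = (n·T − d)/|n|² = (-48 − (-10))/38 = -1.
Foot = (-4, 10, -8) − (-1)·(-3, -2, 5) = (-7, 8, -3).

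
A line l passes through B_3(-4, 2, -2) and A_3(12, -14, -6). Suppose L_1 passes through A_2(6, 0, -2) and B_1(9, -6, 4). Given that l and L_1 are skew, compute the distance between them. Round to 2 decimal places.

A direction vector for l is A_3 − B_3 = (16, -16, -4).
A direction vector for L_1 is B_1 − A_2 = (3, -6, 6).
Common perpendicular direction n = (16, -16, -4) × (3, -6, 6) = (-120, -108, -48).
With w = (6, 0, -2) − (-4, 2, -2) = (10, -2, 0), w · n = -984.
Distance = |w · n| / |n| = |-984| / √28368 ≈ 5.84.

5.84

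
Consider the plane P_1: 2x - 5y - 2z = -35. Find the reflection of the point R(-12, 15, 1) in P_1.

λ = (n·R − d)/|n|² = (-101 − (-35))/33 = -2.
Reflection = R − 2λn = (-12, 15, 1) − (-4)·(2, -5, -2) = (-4, -5, -7).

(-4, -5, -7)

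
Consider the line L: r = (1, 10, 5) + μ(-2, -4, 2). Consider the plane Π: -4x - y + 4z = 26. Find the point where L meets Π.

(-1, 6, 7)

Substitute r = (1, 10, 5) + t(-2, -4, 2) into the plane: 6 + 20t = 26, so t = 1.
Intersection: (1, 10, 5) + 1·(-2, -4, 2) = (-1, 6, 7).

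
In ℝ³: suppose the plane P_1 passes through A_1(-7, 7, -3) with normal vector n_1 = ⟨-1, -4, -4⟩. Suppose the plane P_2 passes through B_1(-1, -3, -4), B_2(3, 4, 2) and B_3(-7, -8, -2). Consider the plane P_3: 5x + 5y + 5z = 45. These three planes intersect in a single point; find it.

(9, 6, -6)

P_1: n_1·r = n_1·A_1 gives -x - 4y - 4z = -9.
B_1B_2 = (4, 7, 6), B_1B_3 = (-6, -5, 2); a normal to P_2 is B_1B_2 × B_1B_3 = (44, -44, 22).
Using B_1: P_2 has equation 44x - 44y + 22z = 0.
Solving the 3×3 linear system -x - 4y - 4z = -9, 44x - 44y + 22z = 0, 5x + 5y + 5z = 45 (e.g. by elimination or Cramer's rule, determinant = -990) gives (9, 6, -6).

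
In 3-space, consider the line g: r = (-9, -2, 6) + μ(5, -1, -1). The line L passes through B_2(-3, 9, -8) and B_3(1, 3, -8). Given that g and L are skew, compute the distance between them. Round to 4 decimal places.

10.5257

A direction vector for L is B_3 − B_2 = (4, -6, 0).
Common perpendicular direction n = (5, -1, -1) × (4, -6, 0) = (-6, -4, -26).
With w = (-3, 9, -8) − (-9, -2, 6) = (6, 11, -14), w · n = 284.
Distance = |w · n| / |n| = |284| / √728 ≈ 10.5257.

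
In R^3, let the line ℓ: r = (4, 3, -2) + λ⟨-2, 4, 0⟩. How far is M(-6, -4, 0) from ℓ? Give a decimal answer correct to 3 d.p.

Taking (4, 3, -2) on ℓ with direction v = (-2, 4, 0): w = M − (4, 3, -2) = (-10, -7, 2), and w × v = (-8, -4, -54).
Distance = |w × v| / |v| = √2996 / √20 ≈ 12.239.

12.239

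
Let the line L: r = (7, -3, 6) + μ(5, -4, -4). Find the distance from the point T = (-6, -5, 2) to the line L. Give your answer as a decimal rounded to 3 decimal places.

Taking (7, -3, 6) on L with direction v = (5, -4, -4): w = T − (7, -3, 6) = (-13, -2, -4), and w × v = (-8, -72, 62).
Distance = |w × v| / |v| = √9092 / √57 ≈ 12.630.

12.630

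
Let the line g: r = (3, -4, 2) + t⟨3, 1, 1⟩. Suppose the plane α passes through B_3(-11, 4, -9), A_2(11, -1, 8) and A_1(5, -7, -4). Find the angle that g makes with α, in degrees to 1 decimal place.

B_3A_2 = (22, -5, 17), B_3A_1 = (16, -11, 5); a normal to α is B_3A_2 × B_3A_1 = (162, 162, -162).
Using B_3: α has equation 162x + 162y - 162z = 324.
sin θ = |n·v| / (|n||v|) = |486| / (√78732 · √11) = 0.52223.
θ ≈ 31.5°.

31.5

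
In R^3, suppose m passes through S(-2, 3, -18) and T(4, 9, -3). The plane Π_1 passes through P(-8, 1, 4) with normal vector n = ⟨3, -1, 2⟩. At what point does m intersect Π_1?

A direction vector for m is T − S = (6, 6, 15).
Π_1: n·r = n·P gives 3x - y + 2z = -17.
Substitute r = (-2, 3, -18) + t(6, 6, 15) into the plane: -45 + 42t = -17, so t = 2/3.
Intersection: (-2, 3, -18) + (2/3)·(6, 6, 15) = (2, 7, -8).

(2, 7, -8)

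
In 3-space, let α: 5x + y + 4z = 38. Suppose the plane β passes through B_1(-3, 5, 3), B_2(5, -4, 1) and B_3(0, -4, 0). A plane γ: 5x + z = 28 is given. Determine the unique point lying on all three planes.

B_1B_2 = (8, -9, -2), B_1B_3 = (3, -9, -3); a normal to β is B_1B_2 × B_1B_3 = (9, 18, -45).
Using B_1: β has equation 9x + 18y - 45z = -72.
Solving the 3×3 linear system 5x + y + 4z = 38, 9x + 18y - 45z = -72, 5x + z = 28 (e.g. by elimination or Cramer's rule, determinant = -504) gives (5, 1, 3).

(5, 1, 3)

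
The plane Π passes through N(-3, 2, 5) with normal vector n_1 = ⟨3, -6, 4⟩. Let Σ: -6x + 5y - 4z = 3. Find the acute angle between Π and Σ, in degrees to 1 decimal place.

Π: n_1·r = n_1·N gives 3x - 6y + 4z = -1.
cos θ = |n₁·n₂| / (|n₁||n₂|) = |-64| / (√61 · √77).
θ = arccos(0.93383) ≈ 21.0°.

21.0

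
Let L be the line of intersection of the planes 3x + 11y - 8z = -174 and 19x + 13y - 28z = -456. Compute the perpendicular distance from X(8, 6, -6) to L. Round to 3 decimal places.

Direction of L: (3, 11, -8) × (19, 13, -28) = (-204, -68, -170).
A point on L: solving the two plane equations with x = -9 gives (-9, -9, 6).
Taking (-9, -9, 6) on L with direction v = (-204, -68, -170): w = X − (-9, -9, 6) = (17, 15, -12), and w × v = (-3366, 5338, 1904).
Distance = |w × v| / |v| = √43449416 / √75140 ≈ 24.047.

24.047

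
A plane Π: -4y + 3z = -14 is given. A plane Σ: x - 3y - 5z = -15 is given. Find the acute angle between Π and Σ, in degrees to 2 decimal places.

cos θ = |n₁·n₂| / (|n₁||n₂|) = |-3| / (√25 · √35).
θ = arccos(0.10142) ≈ 84.18°.

84.18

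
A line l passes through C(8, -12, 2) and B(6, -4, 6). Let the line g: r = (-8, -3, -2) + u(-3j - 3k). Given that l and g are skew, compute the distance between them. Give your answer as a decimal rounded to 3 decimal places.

A direction vector for l is B − C = (-2, 8, 4).
Common perpendicular direction n = (-2, 8, 4) × (0, -3, -3) = (-12, -6, 6).
With w = (-8, -3, -2) − (8, -12, 2) = (-16, 9, -4), w · n = 114.
Distance = |w · n| / |n| = |114| / √216 ≈ 7.757.

7.757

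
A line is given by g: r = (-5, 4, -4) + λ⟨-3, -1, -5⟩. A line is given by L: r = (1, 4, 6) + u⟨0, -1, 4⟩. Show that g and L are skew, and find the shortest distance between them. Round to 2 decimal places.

Common perpendicular direction n = (-3, -1, -5) × (0, -1, 4) = (-9, 12, 3).
With w = (1, 4, 6) − (-5, 4, -4) = (6, 0, 10), w · n = -24.
Since n ≠ 0 the lines are not parallel, and w · n = -24 ≠ 0 so they do not intersect; hence they are skew.
Distance = |w · n| / |n| = |-24| / √234 ≈ 1.57.

1.57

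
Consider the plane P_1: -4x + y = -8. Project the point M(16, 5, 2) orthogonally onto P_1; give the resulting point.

Foot = M − λn with λ = (n·M − d)/|n|² = (-59 − (-8))/17 = -3.
Foot = (16, 5, 2) − (-3)·(-4, 1, 0) = (4, 8, 2).

(4, 8, 2)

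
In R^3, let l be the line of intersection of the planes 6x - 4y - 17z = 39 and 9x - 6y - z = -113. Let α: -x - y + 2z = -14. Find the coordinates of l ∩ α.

Direction of l: (6, -4, -17) × (9, -6, -1) = (-98, -147, 0).
A point on l: solving the two plane equations with x = -2 gives (-2, 17, -7).
Substitute r = (-2, 17, -7) + t(-98, -147, 0) into the plane: -29 + 245t = -14, so t = 3/49.
Intersection: (-2, 17, -7) + (3/49)·(-98, -147, 0) = (-8, 8, -7).

(-8, 8, -7)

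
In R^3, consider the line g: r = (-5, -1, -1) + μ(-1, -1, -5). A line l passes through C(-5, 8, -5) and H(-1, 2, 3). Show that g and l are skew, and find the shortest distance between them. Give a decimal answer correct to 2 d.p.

3.60

A direction vector for l is H − C = (4, -6, 8).
Common perpendicular direction n = (-1, -1, -5) × (4, -6, 8) = (-38, -12, 10).
With w = (-5, 8, -5) − (-5, -1, -1) = (0, 9, -4), w · n = -148.
Since n ≠ 0 the lines are not parallel, and w · n = -148 ≠ 0 so they do not intersect; hence they are skew.
Distance = |w · n| / |n| = |-148| / √1688 ≈ 3.60.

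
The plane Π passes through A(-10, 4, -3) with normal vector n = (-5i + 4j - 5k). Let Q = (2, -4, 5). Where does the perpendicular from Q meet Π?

Π: n·r = n·A gives -5x + 4y - 5z = 81.
Foot = Q − λn with λ = (n·Q − d)/|n|² = (-51 − 81)/66 = -2.
Foot = (2, -4, 5) − (-2)·(-5, 4, -5) = (-8, 4, -5).

(-8, 4, -5)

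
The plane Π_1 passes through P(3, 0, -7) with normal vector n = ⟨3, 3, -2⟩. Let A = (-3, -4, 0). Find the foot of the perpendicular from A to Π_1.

Π_1: n·r = n·P gives 3x + 3y - 2z = 23.
Foot = A − λn with λ = (n·A − d)/|n|² = (-21 − 23)/22 = -2.
Foot = (-3, -4, 0) − (-2)·(3, 3, -2) = (3, 2, -4).

(3, 2, -4)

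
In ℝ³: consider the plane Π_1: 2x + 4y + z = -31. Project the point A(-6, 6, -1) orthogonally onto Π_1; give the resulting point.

(-10, -2, -3)

Foot = A − λn with λ = (n·A − d)/|n|² = (11 − (-31))/21 = 2.
Foot = (-6, 6, -1) − 2·(2, 4, 1) = (-10, -2, -3).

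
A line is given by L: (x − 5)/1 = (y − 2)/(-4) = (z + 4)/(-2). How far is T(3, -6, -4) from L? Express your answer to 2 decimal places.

L has direction (1, -4, -2) through (5, 2, -4).
Taking (5, 2, -4) on L with direction v = (1, -4, -2): w = T − (5, 2, -4) = (-2, -8, 0), and w × v = (16, -4, 16).
Distance = |w × v| / |v| = √528 / √21 ≈ 5.01.

5.01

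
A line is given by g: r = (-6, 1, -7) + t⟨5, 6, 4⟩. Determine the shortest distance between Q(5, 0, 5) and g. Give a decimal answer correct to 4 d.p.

Taking (-6, 1, -7) on g with direction v = (5, 6, 4): w = Q − (-6, 1, -7) = (11, -1, 12), and w × v = (-76, 16, 71).
Distance = |w × v| / |v| = √11073 / √77 ≈ 11.9919.

11.9919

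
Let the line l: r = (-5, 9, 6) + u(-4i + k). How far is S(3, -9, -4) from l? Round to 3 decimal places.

19.602

Taking (-5, 9, 6) on l with direction v = (-4, 0, 1): w = S − (-5, 9, 6) = (8, -18, -10), and w × v = (-18, 32, -72).
Distance = |w × v| / |v| = √6532 / √17 ≈ 19.602.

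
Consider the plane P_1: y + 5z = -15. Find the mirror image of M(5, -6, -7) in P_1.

(5, -4, 3)

λ = (n·M − d)/|n|² = (-41 − (-15))/26 = -1.
Reflection = M − 2λn = (5, -6, -7) − (-2)·(0, 1, 5) = (5, -4, 3).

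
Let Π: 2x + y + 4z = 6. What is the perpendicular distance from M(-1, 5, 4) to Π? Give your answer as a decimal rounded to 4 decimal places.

n·M − d = (2)·(-1) + (1)·(5) + (4)·(4) − 6 = 13; |n| = √21.
Distance = |13| / √21 = 13/√21 ≈ 2.8368.

2.8368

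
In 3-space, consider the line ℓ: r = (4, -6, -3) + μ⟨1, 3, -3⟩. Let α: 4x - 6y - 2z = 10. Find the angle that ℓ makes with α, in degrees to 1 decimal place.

14.2

sin θ = |n·v| / (|n||v|) = |-8| / (√56 · √19) = 0.24526.
θ ≈ 14.2°.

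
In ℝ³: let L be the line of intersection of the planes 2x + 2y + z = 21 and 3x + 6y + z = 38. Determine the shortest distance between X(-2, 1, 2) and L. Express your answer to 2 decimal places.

Direction of L: (2, 2, 1) × (3, 6, 1) = (-4, 1, 6).
A point on L: solving the two plane equations with x = 5 gives (5, 3, 5).
Taking (5, 3, 5) on L with direction v = (-4, 1, 6): w = X − (5, 3, 5) = (-7, -2, -3), and w × v = (-9, 54, -15).
Distance = |w × v| / |v| = √3222 / √53 ≈ 7.80.

7.80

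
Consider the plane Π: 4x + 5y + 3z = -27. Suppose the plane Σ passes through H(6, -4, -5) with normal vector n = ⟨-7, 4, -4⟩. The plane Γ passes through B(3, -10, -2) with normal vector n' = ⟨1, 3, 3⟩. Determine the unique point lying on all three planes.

(6, -6, -7)

Σ: n·r = n·H gives -7x + 4y - 4z = -38.
Γ: n'·r = n'·B gives x + 3y + 3z = -33.
Solving the 3×3 linear system 4x + 5y + 3z = -27, -7x + 4y - 4z = -38, x + 3y + 3z = -33 (e.g. by elimination or Cramer's rule, determinant = 106) gives (6, -6, -7).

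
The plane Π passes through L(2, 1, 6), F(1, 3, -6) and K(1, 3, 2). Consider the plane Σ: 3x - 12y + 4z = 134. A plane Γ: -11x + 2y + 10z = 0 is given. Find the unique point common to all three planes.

LF = (-1, 2, -12), LK = (-1, 2, -4); a normal to Π is LF × LK = (16, 8, 0).
Using L: Π has equation 16x + 8y = 40.
Solving the 3×3 linear system 16x + 8y = 40, 3x - 12y + 4z = 134, -11x + 2y + 10z = 0 (e.g. by elimination or Cramer's rule, determinant = -2640) gives (6, -7, 8).

(6, -7, 8)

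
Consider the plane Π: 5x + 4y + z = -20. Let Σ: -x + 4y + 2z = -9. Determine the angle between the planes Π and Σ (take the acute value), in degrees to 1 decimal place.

64.0

cos θ = |n₁·n₂| / (|n₁||n₂|) = |13| / (√42 · √21).
θ = arccos(0.43773) ≈ 64.0°.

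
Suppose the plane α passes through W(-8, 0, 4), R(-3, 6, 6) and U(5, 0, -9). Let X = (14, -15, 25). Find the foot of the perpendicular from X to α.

(-4, 6, 7)

WR = (5, 6, 2), WU = (13, 0, -13); a normal to α is WR × WU = (-78, 91, -78).
Using W: α has equation -78x + 91y - 78z = 312.
Foot = X − λn with λ = (n·X − d)/|n|² = (-4407 − 312)/20449 = -3/13.
Foot = (14, -15, 25) − (-3/13)·(-78, 91, -78) = (-4, 6, 7).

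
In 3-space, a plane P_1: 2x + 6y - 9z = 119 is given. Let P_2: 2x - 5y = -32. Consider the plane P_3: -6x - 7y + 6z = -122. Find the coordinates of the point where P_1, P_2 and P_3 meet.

(4, 8, -7)

Solving the 3×3 linear system 2x + 6y - 9z = 119, 2x - 5y = -32, -6x - 7y + 6z = -122 (e.g. by elimination or Cramer's rule, determinant = 264) gives (4, 8, -7).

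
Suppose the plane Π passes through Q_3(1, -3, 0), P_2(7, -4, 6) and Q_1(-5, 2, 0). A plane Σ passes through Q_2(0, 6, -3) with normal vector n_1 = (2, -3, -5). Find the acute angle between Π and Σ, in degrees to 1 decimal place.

77.2

Q_3P_2 = (6, -1, 6), Q_3Q_1 = (-6, 5, 0); a normal to Π is Q_3P_2 × Q_3Q_1 = (-30, -36, 24).
Using Q_3: Π has equation -30x - 36y + 24z = 78.
Σ: n_1·r = n_1·Q_2 gives 2x - 3y - 5z = -3.
cos θ = |n₁·n₂| / (|n₁||n₂|) = |-72| / (√2772 · √38).
θ = arccos(0.22184) ≈ 77.2°.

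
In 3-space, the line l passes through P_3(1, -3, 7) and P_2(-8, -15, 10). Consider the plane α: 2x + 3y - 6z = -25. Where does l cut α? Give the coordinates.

A direction vector for l is P_2 − P_3 = (-9, -12, 3).
Substitute r = (1, -3, 7) + t(-9, -12, 3) into the plane: -49 + (-72)t = -25, so t = -1/3.
Intersection: (1, -3, 7) + (-1/3)·(-9, -12, 3) = (4, 1, 6).

(4, 1, 6)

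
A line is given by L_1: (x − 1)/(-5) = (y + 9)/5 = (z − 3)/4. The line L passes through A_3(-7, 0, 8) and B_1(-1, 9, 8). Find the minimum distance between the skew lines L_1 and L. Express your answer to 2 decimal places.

L_1 has direction (-5, 5, 4) through (1, -9, 3).
A direction vector for L is B_1 − A_3 = (6, 9, 0).
Common perpendicular direction n = (-5, 5, 4) × (6, 9, 0) = (-36, 24, -75).
With w = (-7, 0, 8) − (1, -9, 3) = (-8, 9, 5), w · n = 129.
Distance = |w · n| / |n| = |129| / √7497 ≈ 1.49.

1.49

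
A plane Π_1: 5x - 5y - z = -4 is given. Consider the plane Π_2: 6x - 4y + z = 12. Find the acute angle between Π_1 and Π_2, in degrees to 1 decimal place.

cos θ = |n₁·n₂| / (|n₁||n₂|) = |49| / (√51 · √53).
θ = arccos(0.94248) ≈ 19.5°.

19.5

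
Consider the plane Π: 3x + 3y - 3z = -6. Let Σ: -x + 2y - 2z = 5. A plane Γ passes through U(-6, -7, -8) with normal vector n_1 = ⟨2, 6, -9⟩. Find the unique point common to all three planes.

(-3, -5, -6)

Γ: n_1·r = n_1·U gives 2x + 6y - 9z = 18.
Solving the 3×3 linear system 3x + 3y - 3z = -6, -x + 2y - 2z = 5, 2x + 6y - 9z = 18 (e.g. by elimination or Cramer's rule, determinant = -27) gives (-3, -5, -6).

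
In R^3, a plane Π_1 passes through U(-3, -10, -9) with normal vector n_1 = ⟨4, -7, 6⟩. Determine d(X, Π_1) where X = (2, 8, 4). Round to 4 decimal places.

2.7861

Π_1: n_1·r = n_1·U gives 4x - 7y + 6z = 4.
n·X − d = (4)·(2) + (-7)·(8) + (6)·(4) − 4 = -28; |n| = √101.
Distance = |-28| / √101 = 28/√101 ≈ 2.7861.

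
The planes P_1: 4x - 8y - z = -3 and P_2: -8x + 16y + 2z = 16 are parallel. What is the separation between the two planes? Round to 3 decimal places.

0.556

Rescale P_2 by 1/(-2): 4x - 8y - z = -8. Then distance = |-3 − (-8)| / √81 ≈ 0.556.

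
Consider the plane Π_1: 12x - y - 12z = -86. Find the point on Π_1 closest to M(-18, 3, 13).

(-6, 2, 1)

Foot = M − λn with λ = (n·M − d)/|n|² = (-375 − (-86))/289 = -1.
Foot = (-18, 3, 13) − (-1)·(12, -1, -12) = (-6, 2, 1).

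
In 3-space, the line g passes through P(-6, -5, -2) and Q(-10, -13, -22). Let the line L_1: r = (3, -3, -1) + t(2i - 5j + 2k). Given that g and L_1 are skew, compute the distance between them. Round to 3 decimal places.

A direction vector for g is Q − P = (-4, -8, -20).
Common perpendicular direction n = (-4, -8, -20) × (2, -5, 2) = (-116, -32, 36).
With w = (3, -3, -1) − (-6, -5, -2) = (9, 2, 1), w · n = -1072.
Distance = |w · n| / |n| = |-1072| / √15776 ≈ 8.535.

8.535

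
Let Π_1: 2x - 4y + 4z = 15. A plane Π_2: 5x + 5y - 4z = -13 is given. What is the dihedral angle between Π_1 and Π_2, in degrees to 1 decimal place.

cos θ = |n₁·n₂| / (|n₁||n₂|) = |-26| / (√36 · √66).
θ = arccos(0.53340) ≈ 57.8°.

57.8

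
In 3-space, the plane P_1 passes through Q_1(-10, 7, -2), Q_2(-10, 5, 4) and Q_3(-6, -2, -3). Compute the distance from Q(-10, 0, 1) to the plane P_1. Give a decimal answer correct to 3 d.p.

2.343

Q_1Q_2 = (0, -2, 6), Q_1Q_3 = (4, -9, -1); a normal to P_1 is Q_1Q_2 × Q_1Q_3 = (56, 24, 8).
Using Q_1: P_1 has equation 56x + 24y + 8z = -408.
n·Q − d = (56)·(-10) + (24)·(0) + (8)·(1) − (-408) = -144; |n| = √3776.
Distance = |-144| / √3776 = 144/√3776 ≈ 2.343.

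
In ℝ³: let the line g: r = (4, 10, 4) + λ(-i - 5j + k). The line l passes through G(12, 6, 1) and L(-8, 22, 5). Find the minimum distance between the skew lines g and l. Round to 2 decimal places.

A direction vector for l is L − G = (-20, 16, 4).
Common perpendicular direction n = (-1, -5, 1) × (-20, 16, 4) = (-36, -16, -116).
With w = (12, 6, 1) − (4, 10, 4) = (8, -4, -3), w · n = 124.
Distance = |w · n| / |n| = |124| / √15008 ≈ 1.01.

1.01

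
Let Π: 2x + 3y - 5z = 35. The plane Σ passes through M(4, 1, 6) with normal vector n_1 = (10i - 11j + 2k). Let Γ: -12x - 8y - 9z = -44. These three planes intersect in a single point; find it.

(6, 1, -4)

Σ: n_1·r = n_1·M gives 10x - 11y + 2z = 41.
Solving the 3×3 linear system 2x + 3y - 5z = 35, 10x - 11y + 2z = 41, -12x - 8y - 9z = -44 (e.g. by elimination or Cramer's rule, determinant = 1488) gives (6, 1, -4).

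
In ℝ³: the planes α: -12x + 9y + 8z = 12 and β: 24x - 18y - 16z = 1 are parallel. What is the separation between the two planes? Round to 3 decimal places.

0.735

Rescale β by 1/(-2): -12x + 9y + 8z = -1/2. Then distance = |12 − (-1/2)| / √289 ≈ 0.735.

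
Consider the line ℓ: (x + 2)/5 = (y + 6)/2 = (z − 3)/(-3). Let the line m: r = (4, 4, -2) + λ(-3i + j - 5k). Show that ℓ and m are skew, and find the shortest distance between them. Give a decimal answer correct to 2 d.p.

ℓ has direction (5, 2, -3) through (-2, -6, 3).
Common perpendicular direction n = (5, 2, -3) × (-3, 1, -5) = (-7, 34, 11).
With w = (4, 4, -2) − (-2, -6, 3) = (6, 10, -5), w · n = 243.
Since n ≠ 0 the lines are not parallel, and w · n = 243 ≠ 0 so they do not intersect; hence they are skew.
Distance = |w · n| / |n| = |243| / √1326 ≈ 6.67.

6.67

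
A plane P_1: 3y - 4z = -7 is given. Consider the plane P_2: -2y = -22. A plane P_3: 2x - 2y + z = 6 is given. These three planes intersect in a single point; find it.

Solving the 3×3 linear system 3y - 4z = -7, -2y = -22, 2x - 2y + z = 6 (e.g. by elimination or Cramer's rule, determinant = -16) gives (9, 11, 10).

(9, 11, 10)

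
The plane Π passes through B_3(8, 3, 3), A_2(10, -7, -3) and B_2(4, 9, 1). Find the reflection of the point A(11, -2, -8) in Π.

(3, -6, -4)

B_3A_2 = (2, -10, -6), B_3B_2 = (-4, 6, -2); a normal to Π is B_3A_2 × B_3B_2 = (56, 28, -28).
Using B_3: Π has equation 56x + 28y - 28z = 448.
λ = (n·A − d)/|n|² = (784 − 448)/4704 = 1/14.
Reflection = A − 2λn = (11, -2, -8) − (1/7)·(56, 28, -28) = (3, -6, -4).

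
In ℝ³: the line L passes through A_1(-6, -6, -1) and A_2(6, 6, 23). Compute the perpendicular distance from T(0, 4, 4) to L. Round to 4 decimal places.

6.9522

A direction vector for L is A_2 − A_1 = (12, 12, 24).
Taking (-6, -6, -1) on L with direction v = (12, 12, 24): w = T − (-6, -6, -1) = (6, 10, 5), and w × v = (180, -84, -48).
Distance = |w × v| / |v| = √41760 / √864 ≈ 6.9522.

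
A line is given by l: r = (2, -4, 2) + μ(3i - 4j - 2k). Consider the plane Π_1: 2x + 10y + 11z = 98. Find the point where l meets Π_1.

(-4, 4, 6)

Substitute r = (2, -4, 2) + t(3, -4, -2) into the plane: -14 + (-56)t = 98, so t = -2.
Intersection: (2, -4, 2) + (-2)·(3, -4, -2) = (-4, 4, 6).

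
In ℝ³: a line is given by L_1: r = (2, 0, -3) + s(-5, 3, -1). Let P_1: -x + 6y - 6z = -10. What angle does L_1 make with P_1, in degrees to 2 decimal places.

sin θ = |n·v| / (|n||v|) = |29| / (√73 · √35) = 0.57372.
θ ≈ 35.01°.

35.01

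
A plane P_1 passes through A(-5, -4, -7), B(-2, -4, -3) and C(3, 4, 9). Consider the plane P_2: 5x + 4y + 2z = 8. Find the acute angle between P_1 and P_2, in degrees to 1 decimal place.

52.5

AB = (3, 0, 4), AC = (8, 8, 16); a normal to P_1 is AB × AC = (-32, -16, 24).
Using A: P_1 has equation -32x - 16y + 24z = 56.
cos θ = |n₁·n₂| / (|n₁||n₂|) = |-176| / (√1856 · √45).
θ = arccos(0.60900) ≈ 52.5°.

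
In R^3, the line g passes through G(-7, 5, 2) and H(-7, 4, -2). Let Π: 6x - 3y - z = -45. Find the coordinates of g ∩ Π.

A direction vector for g is H − G = (0, -1, -4).
Substitute r = (-7, 5, 2) + t(0, -1, -4) into the plane: -59 + 7t = -45, so t = 2.
Intersection: (-7, 5, 2) + 2·(0, -1, -4) = (-7, 3, -6).

(-7, 3, -6)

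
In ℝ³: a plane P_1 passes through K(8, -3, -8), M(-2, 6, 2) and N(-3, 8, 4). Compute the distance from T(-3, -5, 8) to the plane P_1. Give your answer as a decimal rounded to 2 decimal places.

KM = (-10, 9, 10), KN = (-11, 11, 12); a normal to P_1 is KM × KN = (-2, 10, -11).
Using K: P_1 has equation -2x + 10y - 11z = 42.
n·T − d = (-2)·(-3) + (10)·(-5) + (-11)·(8) − 42 = -174; |n| = √225.
Distance = |-174| / √225 = 174/√225 ≈ 11.60.

11.60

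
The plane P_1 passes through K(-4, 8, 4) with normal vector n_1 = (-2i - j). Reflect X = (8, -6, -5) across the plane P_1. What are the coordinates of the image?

(0, -10, -5)

P_1: n_1·r = n_1·K gives -2x - y = 0.
λ = (n·X − d)/|n|² = (-10 − 0)/5 = -2.
Reflection = X − 2λn = (8, -6, -5) − (-4)·(-2, -1, 0) = (0, -10, -5).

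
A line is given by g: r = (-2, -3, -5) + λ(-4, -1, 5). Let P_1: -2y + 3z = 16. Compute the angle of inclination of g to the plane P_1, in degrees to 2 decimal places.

sin θ = |n·v| / (|n||v|) = |17| / (√13 · √42) = 0.72753.
θ ≈ 46.68°.

46.68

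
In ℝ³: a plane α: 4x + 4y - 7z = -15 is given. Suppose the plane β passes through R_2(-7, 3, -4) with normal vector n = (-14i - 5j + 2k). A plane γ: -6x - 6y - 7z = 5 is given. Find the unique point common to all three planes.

β: n·r = n·R_2 gives -14x - 5y + 2z = 75.
Solving the 3×3 linear system 4x + 4y - 7z = -15, -14x - 5y + 2z = 75, -6x - 6y - 7z = 5 (e.g. by elimination or Cramer's rule, determinant = -630) gives (-7, 5, 1).

(-7, 5, 1)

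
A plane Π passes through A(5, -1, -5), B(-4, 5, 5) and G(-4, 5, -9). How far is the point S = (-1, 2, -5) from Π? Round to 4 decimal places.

AB = (-9, 6, 10), AG = (-9, 6, -4); a normal to Π is AB × AG = (-84, -126, 0).
Using A: Π has equation -84x - 126y = -294.
n·S − d = (-84)·(-1) + (-126)·(2) + (0)·(-5) − (-294) = 126; |n| = √22932.
Distance = |126| / √22932 = 126/√22932 ≈ 0.8321.

0.8321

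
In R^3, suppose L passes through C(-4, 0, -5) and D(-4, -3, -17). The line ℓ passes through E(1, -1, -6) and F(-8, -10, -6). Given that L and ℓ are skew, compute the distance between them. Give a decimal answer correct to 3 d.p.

4.004

A direction vector for L is D − C = (0, -3, -12).
A direction vector for ℓ is F − E = (-9, -9, 0).
Common perpendicular direction n = (0, -3, -12) × (-9, -9, 0) = (-108, 108, -27).
With w = (1, -1, -6) − (-4, 0, -5) = (5, -1, -1), w · n = -621.
Distance = |w · n| / |n| = |-621| / √24057 ≈ 4.004.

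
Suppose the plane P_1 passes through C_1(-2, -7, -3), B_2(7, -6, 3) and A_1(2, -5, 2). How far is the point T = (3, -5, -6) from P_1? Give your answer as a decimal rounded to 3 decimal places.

4.543

C_1B_2 = (9, 1, 6), C_1A_1 = (4, 2, 5); a normal to P_1 is C_1B_2 × C_1A_1 = (-7, -21, 14).
Using C_1: P_1 has equation -7x - 21y + 14z = 119.
n·T − d = (-7)·(3) + (-21)·(-5) + (14)·(-6) − 119 = -119; |n| = √686.
Distance = |-119| / √686 = 119/√686 ≈ 4.543.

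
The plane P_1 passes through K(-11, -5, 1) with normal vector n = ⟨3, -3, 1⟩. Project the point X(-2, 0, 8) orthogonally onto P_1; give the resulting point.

P_1: n·r = n·K gives 3x - 3y + z = -17.
Foot = X − λn with λ = (n·X − d)/|n|² = (2 − (-17))/19 = 1.
Foot = (-2, 0, 8) − 1·(3, -3, 1) = (-5, 3, 7).

(-5, 3, 7)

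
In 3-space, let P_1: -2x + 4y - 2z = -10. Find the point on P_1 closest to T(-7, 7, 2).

Foot = T − λn with λ = (n·T − d)/|n|² = (38 − (-10))/24 = 2.
Foot = (-7, 7, 2) − 2·(-2, 4, -2) = (-3, -1, 6).

(-3, -1, 6)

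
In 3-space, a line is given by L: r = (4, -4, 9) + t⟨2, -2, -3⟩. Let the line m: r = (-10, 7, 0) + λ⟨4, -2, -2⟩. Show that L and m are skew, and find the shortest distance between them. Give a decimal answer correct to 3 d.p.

10.474

Common perpendicular direction n = (2, -2, -3) × (4, -2, -2) = (-2, -8, 4).
With w = (-10, 7, 0) − (4, -4, 9) = (-14, 11, -9), w · n = -96.
Since n ≠ 0 the lines are not parallel, and w · n = -96 ≠ 0 so they do not intersect; hence they are skew.
Distance = |w · n| / |n| = |-96| / √84 ≈ 10.474.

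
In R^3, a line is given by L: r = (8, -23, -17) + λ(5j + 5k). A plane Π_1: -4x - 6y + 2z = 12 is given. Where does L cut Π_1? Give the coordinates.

Substitute r = (8, -23, -17) + t(0, 5, 5) into the plane: 72 + (-20)t = 12, so t = 3.
Intersection: (8, -23, -17) + 3·(0, 5, 5) = (8, -8, -2).

(8, -8, -2)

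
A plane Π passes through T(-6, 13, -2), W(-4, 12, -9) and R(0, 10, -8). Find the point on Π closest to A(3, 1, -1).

TW = (2, -1, -7), TR = (6, -3, -6); a normal to Π is TW × TR = (-15, -30, 0).
Using T: Π has equation -15x - 30y = -300.
Foot = A − λn with λ = (n·A − d)/|n|² = (-75 − (-300))/1125 = 1/5.
Foot = (3, 1, -1) − (1/5)·(-15, -30, 0) = (6, 7, -1).

(6, 7, -1)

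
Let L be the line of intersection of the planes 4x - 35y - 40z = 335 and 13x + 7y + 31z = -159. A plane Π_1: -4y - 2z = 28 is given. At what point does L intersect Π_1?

(0, -5, -4)

Direction of L: (4, -35, -40) × (13, 7, 31) = (-805, -644, 483).
A point on L: solving the two plane equations with x = 15 gives (15, 7, -13).
Substitute r = (15, 7, -13) + t(-805, -644, 483) into the plane: -2 + 1610t = 28, so t = 3/161.
Intersection: (15, 7, -13) + (3/161)·(-805, -644, 483) = (0, -5, -4).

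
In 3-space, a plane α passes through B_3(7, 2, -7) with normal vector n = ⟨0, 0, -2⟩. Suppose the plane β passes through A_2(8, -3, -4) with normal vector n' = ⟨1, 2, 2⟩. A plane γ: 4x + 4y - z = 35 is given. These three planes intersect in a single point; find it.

(6, 1, -7)

α: n·r = n·B_3 gives -2z = 14.
β: n'·r = n'·A_2 gives x + 2y + 2z = -6.
Solving the 3×3 linear system -2z = 14, x + 2y + 2z = -6, 4x + 4y - z = 35 (e.g. by elimination or Cramer's rule, determinant = 8) gives (6, 1, -7).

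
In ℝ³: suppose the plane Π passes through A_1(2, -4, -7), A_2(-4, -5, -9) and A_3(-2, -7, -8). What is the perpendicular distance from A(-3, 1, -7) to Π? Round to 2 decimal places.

2.33

A_1A_2 = (-6, -1, -2), A_1A_3 = (-4, -3, -1); a normal to Π is A_1A_2 × A_1A_3 = (-5, 2, 14).
Using A_1: Π has equation -5x + 2y + 14z = -116.
n·A − d = (-5)·(-3) + (2)·(1) + (14)·(-7) − (-116) = 35; |n| = √225.
Distance = |35| / √225 = 35/√225 ≈ 2.33.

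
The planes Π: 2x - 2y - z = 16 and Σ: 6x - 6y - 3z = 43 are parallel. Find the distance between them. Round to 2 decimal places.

0.56

Rescale Σ by 1/3: 2x - 2y - z = 43/3. Then distance = |16 − (43/3)| / √9 ≈ 0.56.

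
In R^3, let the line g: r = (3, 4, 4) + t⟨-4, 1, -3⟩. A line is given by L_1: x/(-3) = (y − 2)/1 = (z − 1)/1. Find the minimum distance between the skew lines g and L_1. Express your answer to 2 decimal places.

2.57

L_1 has direction (-3, 1, 1) through (0, 2, 1).
Common perpendicular direction n = (-4, 1, -3) × (-3, 1, 1) = (4, 13, -1).
With w = (0, 2, 1) − (3, 4, 4) = (-3, -2, -3), w · n = -35.
Distance = |w · n| / |n| = |-35| / √186 ≈ 2.57.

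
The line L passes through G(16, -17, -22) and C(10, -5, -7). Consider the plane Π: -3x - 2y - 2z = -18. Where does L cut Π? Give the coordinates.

A direction vector for L is C − G = (-6, 12, 15).
Substitute r = (16, -17, -22) + t(-6, 12, 15) into the plane: 30 + (-36)t = -18, so t = 4/3.
Intersection: (16, -17, -22) + (4/3)·(-6, 12, 15) = (8, -1, -2).

(8, -1, -2)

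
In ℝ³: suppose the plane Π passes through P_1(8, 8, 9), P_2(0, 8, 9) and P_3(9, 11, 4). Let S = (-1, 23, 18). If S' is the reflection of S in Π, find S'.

(-1, -7, 0)

P_1P_2 = (-8, 0, 0), P_1P_3 = (1, 3, -5); a normal to Π is P_1P_2 × P_1P_3 = (0, -40, -24).
Using P_1: Π has equation -40y - 24z = -536.
λ = (n·S − d)/|n|² = (-1352 − (-536))/2176 = -3/8.
Reflection = S − 2λn = (-1, 23, 18) − (-3/4)·(0, -40, -24) = (-1, -7, 0).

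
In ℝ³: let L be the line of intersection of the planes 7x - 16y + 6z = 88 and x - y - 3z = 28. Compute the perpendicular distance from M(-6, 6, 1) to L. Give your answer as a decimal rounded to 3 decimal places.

Direction of L: (7, -16, 6) × (1, -1, -3) = (54, 27, 9).
A point on L: solving the two plane equations with x = 4 gives (4, -6, -6).
Taking (4, -6, -6) on L with direction v = (54, 27, 9): w = M − (4, -6, -6) = (-10, 12, 7), and w × v = (-81, 468, -918).
Distance = |w × v| / |v| = √1068309 / √3726 ≈ 16.933.

16.933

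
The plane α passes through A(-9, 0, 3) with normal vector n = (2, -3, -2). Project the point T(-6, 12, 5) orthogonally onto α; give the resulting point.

(-2, 6, 1)

α: n·r = n·A gives 2x - 3y - 2z = -24.
Foot = T − λn with λ = (n·T − d)/|n|² = (-58 − (-24))/17 = -2.
Foot = (-6, 12, 5) − (-2)·(2, -3, -2) = (-2, 6, 1).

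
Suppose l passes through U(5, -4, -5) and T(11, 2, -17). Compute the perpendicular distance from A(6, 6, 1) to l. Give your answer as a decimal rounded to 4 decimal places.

11.6976

A direction vector for l is T − U = (6, 6, -12).
Taking (5, -4, -5) on l with direction v = (6, 6, -12): w = A − (5, -4, -5) = (1, 10, 6), and w × v = (-156, 48, -54).
Distance = |w × v| / |v| = √29556 / √216 ≈ 11.6976.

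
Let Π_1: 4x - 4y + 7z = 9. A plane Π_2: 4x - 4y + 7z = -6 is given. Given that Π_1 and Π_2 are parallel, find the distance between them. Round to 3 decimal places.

1.667

Same normal n = (4, -4, 7) with |n| = √81; distance = |9 − (-6)| / |n| = 15/√81 ≈ 1.667.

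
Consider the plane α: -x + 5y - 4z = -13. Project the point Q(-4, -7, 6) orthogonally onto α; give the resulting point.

Foot = Q − λn with λ = (n·Q − d)/|n|² = (-55 − (-13))/42 = -1.
Foot = (-4, -7, 6) − (-1)·(-1, 5, -4) = (-5, -2, 2).

(-5, -2, 2)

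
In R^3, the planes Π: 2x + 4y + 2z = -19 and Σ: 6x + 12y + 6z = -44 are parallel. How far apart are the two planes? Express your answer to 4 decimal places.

0.8845

Rescale Σ by 1/3: 2x + 4y + 2z = -44/3. Then distance = |-19 − (-44/3)| / √24 ≈ 0.8845.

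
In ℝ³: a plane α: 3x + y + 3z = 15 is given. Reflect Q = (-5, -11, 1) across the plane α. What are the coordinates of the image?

λ = (n·Q − d)/|n|² = (-23 − 15)/19 = -2.
Reflection = Q − 2λn = (-5, -11, 1) − (-4)·(3, 1, 3) = (7, -7, 13).

(7, -7, 13)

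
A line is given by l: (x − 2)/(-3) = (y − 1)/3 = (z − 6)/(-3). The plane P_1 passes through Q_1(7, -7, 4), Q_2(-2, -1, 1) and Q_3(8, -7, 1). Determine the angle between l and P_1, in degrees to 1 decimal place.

l has direction (-3, 3, -3) through (2, 1, 6).
Q_1Q_2 = (-9, 6, -3), Q_1Q_3 = (1, 0, -3); a normal to P_1 is Q_1Q_2 × Q_1Q_3 = (-18, -30, -6).
Using Q_1: P_1 has equation -18x - 30y - 6z = 60.
sin θ = |n·v| / (|n||v|) = |-18| / (√1260 · √27) = 0.09759.
θ ≈ 5.6°.

5.6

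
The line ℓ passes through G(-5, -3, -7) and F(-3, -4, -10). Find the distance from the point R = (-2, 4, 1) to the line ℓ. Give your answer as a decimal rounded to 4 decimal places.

8.7953

A direction vector for ℓ is F − G = (2, -1, -3).
Taking (-5, -3, -7) on ℓ with direction v = (2, -1, -3): w = R − (-5, -3, -7) = (3, 7, 8), and w × v = (-13, 25, -17).
Distance = |w × v| / |v| = √1083 / √14 ≈ 8.7953.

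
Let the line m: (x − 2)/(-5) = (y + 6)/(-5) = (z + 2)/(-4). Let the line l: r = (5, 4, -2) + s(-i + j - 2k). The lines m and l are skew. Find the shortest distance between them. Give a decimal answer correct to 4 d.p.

m has direction (-5, -5, -4) through (2, -6, -2).
Common perpendicular direction n = (-5, -5, -4) × (-1, 1, -2) = (14, -6, -10).
With w = (5, 4, -2) − (2, -6, -2) = (3, 10, 0), w · n = -18.
Distance = |w · n| / |n| = |-18| / √332 ≈ 0.9879.

0.9879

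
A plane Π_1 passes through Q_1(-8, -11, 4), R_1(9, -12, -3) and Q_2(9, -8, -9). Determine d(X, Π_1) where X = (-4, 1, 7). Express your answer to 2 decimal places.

12.29

Q_1R_1 = (17, -1, -7), Q_1Q_2 = (17, 3, -13); a normal to Π_1 is Q_1R_1 × Q_1Q_2 = (34, 102, 68).
Using Q_1: Π_1 has equation 34x + 102y + 68z = -1122.
n·X − d = (34)·(-4) + (102)·(1) + (68)·(7) − (-1122) = 1564; |n| = √16184.
Distance = |1564| / √16184 = 1564/√16184 ≈ 12.29.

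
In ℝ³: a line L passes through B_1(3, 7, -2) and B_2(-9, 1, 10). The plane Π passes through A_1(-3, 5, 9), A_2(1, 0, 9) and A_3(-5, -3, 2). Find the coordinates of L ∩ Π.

A direction vector for L is B_2 − B_1 = (-12, -6, 12).
A_1A_2 = (4, -5, 0), A_1A_3 = (-2, -8, -7); a normal to Π is A_1A_2 × A_1A_3 = (35, 28, -42).
Using A_1: Π has equation 35x + 28y - 42z = -343.
Substitute r = (3, 7, -2) + t(-12, -6, 12) into the plane: 385 + (-1092)t = -343, so t = 2/3.
Intersection: (3, 7, -2) + (2/3)·(-12, -6, 12) = (-5, 3, 6).

(-5, 3, 6)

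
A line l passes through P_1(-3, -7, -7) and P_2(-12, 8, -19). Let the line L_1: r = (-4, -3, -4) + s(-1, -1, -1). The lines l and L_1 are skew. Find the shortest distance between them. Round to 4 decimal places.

A direction vector for l is P_2 − P_1 = (-9, 15, -12).
Common perpendicular direction n = (-9, 15, -12) × (-1, -1, -1) = (-27, 3, 24).
With w = (-4, -3, -4) − (-3, -7, -7) = (-1, 4, 3), w · n = 111.
Distance = |w · n| / |n| = |111| / √1314 ≈ 3.0621.

3.0621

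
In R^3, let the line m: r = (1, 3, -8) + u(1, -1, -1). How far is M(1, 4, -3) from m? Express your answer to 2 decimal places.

Taking (1, 3, -8) on m with direction v = (1, -1, -1): w = M − (1, 3, -8) = (0, 1, 5), and w × v = (4, 5, -1).
Distance = |w × v| / |v| = √42 / √3 ≈ 3.74.

3.74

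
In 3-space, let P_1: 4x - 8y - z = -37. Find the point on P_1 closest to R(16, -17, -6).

Foot = R − λn with λ = (n·R − d)/|n|² = (206 − (-37))/81 = 3.
Foot = (16, -17, -6) − 3·(4, -8, -1) = (4, 7, -3).

(4, 7, -3)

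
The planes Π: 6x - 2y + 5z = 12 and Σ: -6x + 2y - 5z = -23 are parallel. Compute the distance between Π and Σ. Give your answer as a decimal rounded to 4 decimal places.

Rescale Σ by 1/(-1): 6x - 2y + 5z = 23. Then distance = |12 − 23| / √65 ≈ 1.3644.

1.3644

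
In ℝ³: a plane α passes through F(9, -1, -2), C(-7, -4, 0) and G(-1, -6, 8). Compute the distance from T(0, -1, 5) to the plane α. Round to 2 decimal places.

3.53

FC = (-16, -3, 2), FG = (-10, -5, 10); a normal to α is FC × FG = (-20, 140, 50).
Using F: α has equation -20x + 140y + 50z = -420.
n·T − d = (-20)·(0) + (140)·(-1) + (50)·(5) − (-420) = 530; |n| = √22500.
Distance = |530| / √22500 = 530/√22500 ≈ 3.53.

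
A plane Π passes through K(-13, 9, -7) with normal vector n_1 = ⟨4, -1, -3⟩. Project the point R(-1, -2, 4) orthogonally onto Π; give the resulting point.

Π: n_1·r = n_1·K gives 4x - y - 3z = -40.
Foot = R − λn with λ = (n·R − d)/|n|² = (-14 − (-40))/26 = 1.
Foot = (-1, -2, 4) − 1·(4, -1, -3) = (-5, -1, 7).

(-5, -1, 7)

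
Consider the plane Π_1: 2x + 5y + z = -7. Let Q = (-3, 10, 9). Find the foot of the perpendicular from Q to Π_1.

Foot = Q − λn with λ = (n·Q − d)/|n|² = (53 − (-7))/30 = 2.
Foot = (-3, 10, 9) − 2·(2, 5, 1) = (-7, 0, 7).

(-7, 0, 7)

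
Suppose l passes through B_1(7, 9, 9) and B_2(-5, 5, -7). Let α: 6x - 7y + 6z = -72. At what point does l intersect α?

(-2, 6, -3)

A direction vector for l is B_2 − B_1 = (-12, -4, -16).
Substitute r = (7, 9, 9) + t(-12, -4, -16) into the plane: 33 + (-140)t = -72, so t = 3/4.
Intersection: (7, 9, 9) + (3/4)·(-12, -4, -16) = (-2, 6, -3).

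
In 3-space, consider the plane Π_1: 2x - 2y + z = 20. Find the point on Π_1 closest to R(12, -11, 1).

(6, -5, -2)

Foot = R − λn with λ = (n·R − d)/|n|² = (47 − 20)/9 = 3.
Foot = (12, -11, 1) − 3·(2, -2, 1) = (6, -5, -2).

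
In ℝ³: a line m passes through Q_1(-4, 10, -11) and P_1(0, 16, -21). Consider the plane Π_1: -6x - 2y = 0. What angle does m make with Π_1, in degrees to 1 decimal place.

A direction vector for m is P_1 − Q_1 = (4, 6, -10).
sin θ = |n·v| / (|n||v|) = |-36| / (√40 · √152) = 0.46169.
θ ≈ 27.5°.

27.5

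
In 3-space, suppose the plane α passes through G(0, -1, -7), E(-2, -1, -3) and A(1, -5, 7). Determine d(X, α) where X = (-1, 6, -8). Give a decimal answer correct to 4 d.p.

GE = (-2, 0, 4), GA = (1, -4, 14); a normal to α is GE × GA = (16, 32, 8).
Using G: α has equation 16x + 32y + 8z = -88.
n·X − d = (16)·(-1) + (32)·(6) + (8)·(-8) − (-88) = 200; |n| = √1344.
Distance = |200| / √1344 = 200/√1344 ≈ 5.4554.

5.4554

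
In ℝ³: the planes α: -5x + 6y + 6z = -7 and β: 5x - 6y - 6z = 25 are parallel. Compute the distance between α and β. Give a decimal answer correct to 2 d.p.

Rescale β by 1/(-1): -5x + 6y + 6z = -25. Then distance = |-7 − (-25)| / √97 ≈ 1.83.

1.83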